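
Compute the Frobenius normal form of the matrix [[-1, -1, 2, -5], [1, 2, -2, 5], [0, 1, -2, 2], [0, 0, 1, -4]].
The invariant factors of A (the non-unit diagonal entries of the Smith normal form of xI - A over ℚ[x]) are (x + 1)^2(x^2 + 3x - 6), each dividing the next. The characteristic polynomial is their product, (x + 1)^2(x^2 + 3x - 6).

The rational canonical form is the block-diagonal matrix of companion matrices C(f_i):
R = [[0, 0, 0, 6], [1, 0, 0, 9], [0, 1, 0, -1], [0, 0, 1, -5]].

Note the characteristic polynomial does not split into linear factors over ℚ, so A has no Jordan form over ℚ; the rational canonical form exists over any field.

R = [[0, 0, 0, 6], [1, 0, 0, 9], [0, 1, 0, -1], [0, 0, 1, -5]]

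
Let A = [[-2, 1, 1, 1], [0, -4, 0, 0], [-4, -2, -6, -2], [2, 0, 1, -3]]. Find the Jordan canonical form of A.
The characteristic polynomial is det(xI - A) = (x + 3)(x + 4)^3, so the eigenvalues are -4 (algebraic multiplicity 3), -3 (algebraic multiplicity 1).

For λ = -4: rank(A + 4I) = 2, rank((A + 4I)^2) = 1. The eigenspace has dimension 4 - 2 = 2, so there are 2 Jordan blocks; the rank sequence gives block sizes [2, 1].

For λ = -3: algebraic multiplicity 1 gives one 1×1 block.

Assembling the blocks gives the Jordan form J above.

J = [[-4, 1, 0, 0], [0, -4, 0, 0], [0, 0, -4, 0], [0, 0, 0, -3]]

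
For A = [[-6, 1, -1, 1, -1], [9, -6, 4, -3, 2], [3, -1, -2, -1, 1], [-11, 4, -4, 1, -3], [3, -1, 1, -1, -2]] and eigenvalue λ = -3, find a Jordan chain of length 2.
We seek v_1 ∈ ker((A + 3I)^2) \ ker(A + 3I), then set v_{i+1} = (A + 3I) v_i.

One such chain is v_1 = [[0, 1, 0, 0, 1]]^T, v_2 = [[0, -1, 0, 1, 0]]^T. Check: (A + 3I) v_2 = [[0, 0, 0, 0, 0]]^T = 0.

v_1 = [[0, 1, 0, 0, 1]]^T, v_2 = [[0, -1, 0, 1, 0]]^T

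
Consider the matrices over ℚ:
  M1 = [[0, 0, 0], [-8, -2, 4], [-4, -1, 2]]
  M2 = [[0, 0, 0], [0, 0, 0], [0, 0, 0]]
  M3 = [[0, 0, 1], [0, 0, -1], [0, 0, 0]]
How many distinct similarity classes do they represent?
2 classes: {M1, M3}, {M2}

Characteristic polynomials: χ_{M1} = x^3, χ_{M2} = x^3, χ_{M3} = x^3.

{M1, M3}: invariant factors x, x^2.

{M2}: invariant factors x, x, x.

Matrices are similar if and only if their invariant-factor lists agree; the partition into similarity classes is {M1, M3}, {M2}.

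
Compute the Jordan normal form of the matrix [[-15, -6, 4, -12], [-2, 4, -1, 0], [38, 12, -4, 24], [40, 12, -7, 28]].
The characteristic polynomial is det(xI - A) = (x - 4)^3(x - 1), so the eigenvalues are 1 (algebraic multiplicity 1), 4 (algebraic multiplicity 3).

For λ = 1: algebraic multiplicity 1 gives one 1×1 block.

For λ = 4: rank(A - 4I) = 2, rank((A - 4I)^2) = 1. The eigenspace has dimension 4 - 2 = 2, so there are 2 Jordan blocks; the rank sequence gives block sizes [2, 1].

Assembling the blocks gives the Jordan form J above.

J = [[1, 0, 0, 0], [0, 4, 1, 0], [0, 0, 4, 0], [0, 0, 0, 4]]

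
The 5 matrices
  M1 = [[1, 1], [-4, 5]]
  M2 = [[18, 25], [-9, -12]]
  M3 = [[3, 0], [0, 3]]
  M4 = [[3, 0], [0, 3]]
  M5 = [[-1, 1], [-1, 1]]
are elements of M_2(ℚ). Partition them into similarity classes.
Characteristic polynomials: χ_{M1} = (x - 3)^2, χ_{M2} = (x - 3)^2, χ_{M3} = (x - 3)^2, χ_{M4} = (x - 3)^2, χ_{M5} = x^2.

{M1, M2}: invariant factors (x - 3)^2.

{M3, M4}: invariant factors x - 3, x - 3.

{M5}: invariant factors x^2.

Matrices are similar if and only if their invariant-factor lists agree; the partition into similarity classes is {M1, M2}, {M3, M4}, {M5}.

3 classes: {M1, M2}, {M3, M4}, {M5}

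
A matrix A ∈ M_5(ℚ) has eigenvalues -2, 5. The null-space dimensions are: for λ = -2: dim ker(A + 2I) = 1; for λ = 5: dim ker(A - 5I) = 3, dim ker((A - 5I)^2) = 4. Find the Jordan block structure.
Jordan blocks: (-2, 1), (5, 2), (5, 1), (5, 1)

λ = -2: successive nullity increments [1] count blocks of size ≥ k; block sizes are [1].
λ = 5: successive nullity increments [3, 1] count blocks of size ≥ k; block sizes are [2, 1, 1].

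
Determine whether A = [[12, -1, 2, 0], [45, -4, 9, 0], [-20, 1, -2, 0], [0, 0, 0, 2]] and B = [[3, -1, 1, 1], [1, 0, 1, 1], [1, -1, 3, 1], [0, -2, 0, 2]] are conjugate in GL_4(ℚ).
Two matrices over a field are similar if and only if they have the same invariant factors.

Both A and B have characteristic polynomial (x - 2)^4 and minimal polynomial (x - 2)^3. Computing further, both have invariant factors x - 2, (x - 2)^3. Hence A and B are similar.

Yes.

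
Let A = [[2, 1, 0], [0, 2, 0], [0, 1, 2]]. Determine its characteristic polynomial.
xI - A = [[x - 2, -1, 0], [0, x - 2, 0], [0, -1, x - 2]].

Expanding det(xI - A) along the first row:
det(xI - A) = + (x - 2)·det([[x - 2, 0], [-1, x - 2]]) - (-1)·det([[0, 0], [0, x - 2]]) + (0)·det([[0, x - 2], [0, -1]]).

Evaluating gives χ_A(x) = x^3 - 6x^2 + 12x - 8 = (x - 2)^3.

χ_A(x) = (x - 2)^3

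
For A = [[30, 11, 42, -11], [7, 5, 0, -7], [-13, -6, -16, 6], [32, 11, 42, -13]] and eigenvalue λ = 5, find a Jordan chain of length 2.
v_1 = [[-2, -1, 1, -2]]^T, v_2 = [[3, 0, -1, 3]]^T

We seek v_1 ∈ ker((A - 5I)^2) \ ker(A - 5I), then set v_{i+1} = (A - 5I) v_i.

One such chain is v_1 = [[-2, -1, 1, -2]]^T, v_2 = [[3, 0, -1, 3]]^T. Check: (A - 5I) v_2 = [[0, 0, 0, 0]]^T = 0.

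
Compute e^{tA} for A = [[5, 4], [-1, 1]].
e^{tA} = [[(2*t + 1)*e^{3*t}, 4*t*e^{3*t}], [-t*e^{3*t}, (1 - 2*t)*e^{3*t}]]

A has Jordan form J = [[3, 1], [0, 3]] with A = PJP^{-1}, so e^{tA} = P e^{tJ} P^{-1}.

For a Jordan block J_k(λ), e^{tJ_k(λ)} = e^{λt} · (I + tN + t^2 N^2/2! + ... + t^{k-1} N^{k-1}/(k-1)!) where N is the nilpotent superdiagonal part.

Assembling the blocks and conjugating back gives the entries of e^{tA} as shown above.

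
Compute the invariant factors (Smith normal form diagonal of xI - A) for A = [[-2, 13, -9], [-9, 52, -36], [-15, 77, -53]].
The Jordan structure of A has elementary divisors (x + 2)^2, (x - 1). Arranging the block sizes at each eigenvalue in decreasing order and taking row products gives the invariant factors.

Invariant factors (smallest first, each dividing the next): (x - 1)(x + 2)^2.

Check: the last factor (x - 1)(x + 2)^2 is the minimal polynomial, and the product (x - 1)(x + 2)^2 is the characteristic polynomial.

(x - 1)(x + 2)^2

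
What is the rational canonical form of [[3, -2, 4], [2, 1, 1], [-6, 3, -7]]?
R = [[0, 0, 2], [1, 0, 0], [0, 1, -3]]

The invariant factors of A (the non-unit diagonal entries of the Smith normal form of xI - A over ℚ[x]) are (x + 1)(x^2 + 2x - 2), each dividing the next. The characteristic polynomial is their product, (x + 1)(x^2 + 2x - 2).

The rational canonical form is the block-diagonal matrix of companion matrices C(f_i):
R = [[0, 0, 2], [1, 0, 0], [0, 1, -3]].

Note the characteristic polynomial does not split into linear factors over ℚ, so A has no Jordan form over ℚ; the rational canonical form exists over any field.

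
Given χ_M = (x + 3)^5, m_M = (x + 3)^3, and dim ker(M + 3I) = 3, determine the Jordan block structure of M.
Jordan blocks: (-3, 3), (-3, 1), (-3, 1)

λ = -3: algebraic multiplicity 5 (exponent in χ_M), largest block size 3 (exponent in m_M), 3 blocks (geometric multiplicity). These force block sizes [3, 1, 1].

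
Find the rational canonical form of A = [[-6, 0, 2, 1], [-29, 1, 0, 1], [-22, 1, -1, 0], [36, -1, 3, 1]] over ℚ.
R = [[0, 0, 0, 20], [1, 0, 0, -6], [0, 1, 0, -2], [0, 0, 1, -5]]

The invariant factors of A (the non-unit diagonal entries of the Smith normal form of xI - A over ℚ[x]) are (x + 5)(x^3 + 2x - 4), each dividing the next. The characteristic polynomial is their product, (x + 5)(x^3 + 2x - 4).

The rational canonical form is the block-diagonal matrix of companion matrices C(f_i):
R = [[0, 0, 0, 20], [1, 0, 0, -6], [0, 1, 0, -2], [0, 0, 1, -5]].

Note the characteristic polynomial does not split into linear factors over ℚ, so A has no Jordan form over ℚ; the rational canonical form exists over any field.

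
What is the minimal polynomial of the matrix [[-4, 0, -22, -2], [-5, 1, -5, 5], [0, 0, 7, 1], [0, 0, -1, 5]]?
m_A(x) = (x - 6)^2(x - 1)(x + 4)

The characteristic polynomial factors as (x - 6)^2(x - 1)(x + 4). The minimal polynomial is ∏(x - λ)^{k_λ} where k_λ is the size of the largest Jordan block at λ.

For λ = -4: rank(A + 4I) = 3, and the largest Jordan block has size 1 (the smallest k with rank((A + 4I)^k) = rank((A + 4I)^(k+1))).
For λ = 1: rank(A - I) = 3, and the largest Jordan block has size 1 (the smallest k with rank((A - I)^k) = rank((A - I)^(k+1))).
For λ = 6: rank(A - 6I) = 3, and the largest Jordan block has size 2 (the smallest k with rank((A - 6I)^k) = rank((A - 6I)^(k+1))).

So m_A(x) = (x - 6)^2(x - 1)(x + 4).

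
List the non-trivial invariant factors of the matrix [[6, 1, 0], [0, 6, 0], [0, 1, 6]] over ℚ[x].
The Jordan structure of A has elementary divisors (x - 6)^2, (x - 6). Arranging the block sizes at each eigenvalue in decreasing order and taking row products gives the invariant factors.

Invariant factors (smallest first, each dividing the next): x - 6, (x - 6)^2.

Check: the last factor (x - 6)^2 is the minimal polynomial, and the product (x - 6)^3 is the characteristic polynomial.

x - 6, (x - 6)^2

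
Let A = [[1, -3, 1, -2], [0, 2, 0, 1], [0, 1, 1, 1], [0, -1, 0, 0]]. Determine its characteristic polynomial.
xI - A = [[x - 1, 3, -1, 2], [0, x - 2, 0, -1], [0, -1, x - 1, -1], [0, 1, 0, x]].

Expanding det(xI - A) along the first row:
det(xI - A) = + (x - 1)·det([[x - 2, 0, -1], [-1, x - 1, -1], [1, 0, x]]) - (3)·det([[0, 0, -1], [0, x - 1, -1], [0, 0, x]]) + (-1)·det([[0, x - 2, -1], [0, -1, -1], [0, 1, x]]) - (2)·det([[0, x - 2, 0], [0, -1, x - 1], [0, 1, 0]]).

Evaluating gives χ_A(x) = x^4 - 4x^3 + 6x^2 - 4x + 1 = (x - 1)^4.

χ_A(x) = (x - 1)^4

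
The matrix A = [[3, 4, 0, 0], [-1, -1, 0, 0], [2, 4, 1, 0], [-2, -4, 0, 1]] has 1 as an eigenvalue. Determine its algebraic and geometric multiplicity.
The characteristic polynomial is (x - 1)^4, so the factor x - 1 appears with exponent 4: the algebraic multiplicity is 4.

rank(A - I) = 1, so the eigenspace has dimension 4 - 1 = 3: the geometric multiplicity is 3.

Since 3 < 4, A is not diagonalizable.

algebraic multiplicity 4, geometric multiplicity 3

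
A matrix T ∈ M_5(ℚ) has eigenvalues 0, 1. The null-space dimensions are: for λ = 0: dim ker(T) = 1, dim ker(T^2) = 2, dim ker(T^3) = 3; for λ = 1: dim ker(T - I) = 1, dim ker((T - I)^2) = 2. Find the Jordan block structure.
λ = 0: successive nullity increments [1, 1, 1] count blocks of size ≥ k; block sizes are [3].
λ = 1: successive nullity increments [1, 1] count blocks of size ≥ k; block sizes are [2].

Jordan blocks: (0, 3), (1, 2)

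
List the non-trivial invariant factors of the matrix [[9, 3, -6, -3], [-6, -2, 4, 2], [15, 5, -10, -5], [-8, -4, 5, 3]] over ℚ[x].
The Jordan structure of A has elementary divisors x^3, x. Arranging the block sizes at each eigenvalue in decreasing order and taking row products gives the invariant factors.

Invariant factors (smallest first, each dividing the next): x, x^3.

Check: the last factor x^3 is the minimal polynomial, and the product x^4 is the characteristic polynomial.

x, x^3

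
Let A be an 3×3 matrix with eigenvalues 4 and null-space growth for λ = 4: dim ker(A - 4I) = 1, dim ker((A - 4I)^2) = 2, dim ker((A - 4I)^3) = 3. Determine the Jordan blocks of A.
Jordan blocks: (4, 3)

λ = 4: successive nullity increments [1, 1, 1] count blocks of size ≥ k; block sizes are [3].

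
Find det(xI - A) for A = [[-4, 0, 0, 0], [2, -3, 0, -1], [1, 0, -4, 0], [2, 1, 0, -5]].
xI - A = [[x + 4, 0, 0, 0], [-2, x + 3, 0, 1], [-1, 0, x + 4, 0], [-2, -1, 0, x + 5]].

Expanding det(xI - A) along the first row:
det(xI - A) = + (x + 4)·det([[x + 3, 0, 1], [0, x + 4, 0], [-1, 0, x + 5]]) - (0)·det([[-2, 0, 1], [-1, x + 4, 0], [-2, 0, x + 5]]) + (0)·det([[-2, x + 3, 1], [-1, 0, 0], [-2, -1, x + 5]]) - (0)·det([[-2, x + 3, 0], [-1, 0, x + 4], [-2, -1, 0]]).

Evaluating gives χ_A(x) = x^4 + 16x^3 + 96x^2 + 256x + 256 = (x + 4)^4.

χ_A(x) = (x + 4)^4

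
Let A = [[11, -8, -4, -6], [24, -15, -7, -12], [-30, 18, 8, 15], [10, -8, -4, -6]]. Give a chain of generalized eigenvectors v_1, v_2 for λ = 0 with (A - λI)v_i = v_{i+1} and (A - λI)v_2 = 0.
We seek v_1 ∈ ker(A^2) \ ker(A), then set v_{i+1} = A v_i.

One such chain is v_1 = [[-2, -2, 3, -3]]^T, v_2 = [[0, -3, 3, 2]]^T. Check: A v_2 = [[0, 0, 0, 0]]^T = 0.

v_1 = [[-2, -2, 3, -3]]^T, v_2 = [[0, -3, 3, 2]]^T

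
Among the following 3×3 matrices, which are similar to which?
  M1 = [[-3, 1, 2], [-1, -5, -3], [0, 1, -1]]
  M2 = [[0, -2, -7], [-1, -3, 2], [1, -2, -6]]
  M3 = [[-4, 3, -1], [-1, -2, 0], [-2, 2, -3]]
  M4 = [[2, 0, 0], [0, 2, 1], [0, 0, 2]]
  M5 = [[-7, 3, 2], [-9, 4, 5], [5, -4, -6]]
Characteristic polynomials: χ_{M1} = (x + 3)^3, χ_{M2} = (x + 3)^3, χ_{M3} = (x + 3)^3, χ_{M4} = (x - 2)^3, χ_{M5} = (x + 3)^3.

{M1, M2, M3, M5}: invariant factors (x + 3)^3.

{M4}: invariant factors x - 2, (x - 2)^2.

Matrices are similar if and only if their invariant-factor lists agree; the partition into similarity classes is {M1, M2, M3, M5}, {M4}.

2 classes: {M1, M2, M3, M5}, {M4}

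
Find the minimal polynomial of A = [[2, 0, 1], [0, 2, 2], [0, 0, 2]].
The characteristic polynomial factors as (x - 2)^3. The minimal polynomial is ∏(x - λ)^{k_λ} where k_λ is the size of the largest Jordan block at λ.

For λ = 2: rank(A - 2I) = 1, and the largest Jordan block has size 2 (the smallest k with rank((A - 2I)^k) = rank((A - 2I)^(k+1))).

So m_A(x) = (x - 2)^2.

m_A(x) = (x - 2)^2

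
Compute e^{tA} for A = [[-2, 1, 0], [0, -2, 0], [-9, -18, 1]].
A has Jordan form J = [[-2, 1, 0], [0, -2, 0], [0, 0, 1]] with A = PJP^{-1}, so e^{tA} = P e^{tJ} P^{-1}.

For a Jordan block J_k(λ), e^{tJ_k(λ)} = e^{λt} · (I + tN + t^2 N^2/2! + ... + t^{k-1} N^{k-1}/(k-1)!) where N is the nilpotent superdiagonal part.

Assembling the blocks and conjugating back gives the entries of e^{tA} as shown above.

e^{tA} = [[e^{-2*t}, t*e^{-2*t}, 0], [0, e^{-2*t}, 0], [-3*e^{t} + 3*e^{-2*t}, (3*t - 7*e^{3*t} + 7)*e^{-2*t}, e^{t}]]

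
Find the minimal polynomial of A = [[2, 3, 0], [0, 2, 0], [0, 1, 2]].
The characteristic polynomial factors as (x - 2)^3. The minimal polynomial is ∏(x - λ)^{k_λ} where k_λ is the size of the largest Jordan block at λ.

For λ = 2: rank(A - 2I) = 1, and the largest Jordan block has size 2 (the smallest k with rank((A - 2I)^k) = rank((A - 2I)^(k+1))).

So m_A(x) = (x - 2)^2.

m_A(x) = (x - 2)^2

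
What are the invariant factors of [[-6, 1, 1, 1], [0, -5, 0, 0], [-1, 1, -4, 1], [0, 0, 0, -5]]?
x + 5, x + 5, (x + 5)^2

The Jordan structure of A has elementary divisors (x + 5)^2, (x + 5), (x + 5). Arranging the block sizes at each eigenvalue in decreasing order and taking row products gives the invariant factors.

Invariant factors (smallest first, each dividing the next): x + 5, x + 5, (x + 5)^2.

Check: the last factor (x + 5)^2 is the minimal polynomial, and the product (x + 5)^4 is the characteristic polynomial.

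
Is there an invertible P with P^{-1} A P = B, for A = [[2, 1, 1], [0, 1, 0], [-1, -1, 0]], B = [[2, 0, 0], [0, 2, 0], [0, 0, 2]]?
No.

trace(A) = 3 but trace(B) = 6. The trace is a similarity invariant, so A and B are not similar.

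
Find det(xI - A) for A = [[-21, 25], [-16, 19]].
xI - A = [[x + 21, -25], [16, x - 19]].

Expanding det(xI - A) along the first row:
det(xI - A) = + (x + 21)·det([[x - 19]]) - (-25)·det([[16]]).

Evaluating gives χ_A(x) = x^2 + 2x + 1 = (x + 1)^2.

χ_A(x) = (x + 1)^2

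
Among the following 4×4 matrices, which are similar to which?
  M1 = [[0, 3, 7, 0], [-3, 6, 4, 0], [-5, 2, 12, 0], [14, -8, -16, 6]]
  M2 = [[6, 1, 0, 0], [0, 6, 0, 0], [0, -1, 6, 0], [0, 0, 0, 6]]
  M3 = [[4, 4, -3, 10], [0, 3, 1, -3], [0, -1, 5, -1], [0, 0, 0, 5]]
Characteristic polynomials: χ_{M1} = (x - 6)^4, χ_{M2} = (x - 6)^4, χ_{M3} = (x - 5)(x - 4)^3.

{M1}: invariant factors x - 6, (x - 6)^3.

{M2}: invariant factors x - 6, x - 6, (x - 6)^2.

{M3}: invariant factors (x - 5)(x - 4)^3.

Matrices are similar if and only if their invariant-factor lists agree; the partition into similarity classes is {M1}, {M2}, {M3}.

3 classes: {M1}, {M2}, {M3}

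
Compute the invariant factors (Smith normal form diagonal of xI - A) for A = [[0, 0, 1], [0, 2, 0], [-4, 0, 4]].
x - 2, (x - 2)^2

The Jordan structure of A has elementary divisors (x - 2)^2, (x - 2). Arranging the block sizes at each eigenvalue in decreasing order and taking row products gives the invariant factors.

Invariant factors (smallest first, each dividing the next): x - 2, (x - 2)^2.

Check: the last factor (x - 2)^2 is the minimal polynomial, and the product (x - 2)^3 is the characteristic polynomial.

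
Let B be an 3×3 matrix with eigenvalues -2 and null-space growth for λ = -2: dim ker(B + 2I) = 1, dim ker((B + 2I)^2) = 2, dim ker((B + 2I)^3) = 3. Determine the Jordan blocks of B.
Jordan blocks: (-2, 3)

λ = -2: successive nullity increments [1, 1, 1] count blocks of size ≥ k; block sizes are [3].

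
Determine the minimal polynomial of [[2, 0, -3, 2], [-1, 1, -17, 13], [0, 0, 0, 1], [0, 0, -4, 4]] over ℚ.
m_A(x) = (x - 2)^3(x - 1)

The characteristic polynomial factors as (x - 2)^3(x - 1). The minimal polynomial is ∏(x - λ)^{k_λ} where k_λ is the size of the largest Jordan block at λ.

For λ = 1: rank(A - I) = 3, and the largest Jordan block has size 1 (the smallest k with rank((A - I)^k) = rank((A - I)^(k+1))).
For λ = 2: rank(A - 2I) = 3, and the largest Jordan block has size 3 (the smallest k with rank((A - 2I)^k) = rank((A - 2I)^(k+1))).

So m_A(x) = (x - 2)^3(x - 1).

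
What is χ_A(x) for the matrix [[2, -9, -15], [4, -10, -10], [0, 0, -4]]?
χ_A(x) = (x + 4)^3

xI - A = [[x - 2, 9, 15], [-4, x + 10, 10], [0, 0, x + 4]].

Expanding det(xI - A) along the first row:
det(xI - A) = + (x - 2)·det([[x + 10, 10], [0, x + 4]]) - (9)·det([[-4, 10], [0, x + 4]]) + (15)·det([[-4, x + 10], [0, 0]]).

Evaluating gives χ_A(x) = x^3 + 12x^2 + 48x + 64 = (x + 4)^3.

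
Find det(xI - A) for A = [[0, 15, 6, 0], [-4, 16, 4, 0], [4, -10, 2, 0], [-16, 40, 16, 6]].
xI - A = [[x, -15, -6, 0], [4, x - 16, -4, 0], [-4, 10, x - 2, 0], [16, -40, -16, x - 6]].

Expanding det(xI - A) along the first row:
det(xI - A) = + (x)·det([[x - 16, -4, 0], [10, x - 2, 0], [-40, -16, x - 6]]) - (-15)·det([[4, -4, 0], [-4, x - 2, 0], [16, -16, x - 6]]) + (-6)·det([[4, x - 16, 0], [-4, 10, 0], [16, -40, x - 6]]) - (0)·det([[4, x - 16, -4], [-4, 10, x - 2], [16, -40, -16]]).

Evaluating gives χ_A(x) = x^4 - 24x^3 + 216x^2 - 864x + 1296 = (x - 6)^4.

χ_A(x) = (x - 6)^4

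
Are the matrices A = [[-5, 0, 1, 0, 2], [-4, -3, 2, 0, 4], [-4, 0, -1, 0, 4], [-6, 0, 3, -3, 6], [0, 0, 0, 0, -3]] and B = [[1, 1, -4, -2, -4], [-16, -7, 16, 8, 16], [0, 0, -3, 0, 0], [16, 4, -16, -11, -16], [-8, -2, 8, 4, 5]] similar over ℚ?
Yes.

Two matrices over a field are similar if and only if they have the same invariant factors.

Both A and B have characteristic polynomial (x + 3)^5 and minimal polynomial (x + 3)^2. Computing further, both have invariant factors x + 3, x + 3, x + 3, (x + 3)^2. Hence A and B are similar.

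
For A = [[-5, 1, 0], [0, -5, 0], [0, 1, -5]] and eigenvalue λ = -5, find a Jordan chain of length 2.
We seek v_1 ∈ ker((A + 5I)^2) \ ker(A + 5I), then set v_{i+1} = (A + 5I) v_i.

One such chain is v_1 = [[-2, 1, -1]]^T, v_2 = [[1, 0, 1]]^T. Check: (A + 5I) v_2 = [[0, 0, 0]]^T = 0.

v_1 = [[-2, 1, -1]]^T, v_2 = [[1, 0, 1]]^T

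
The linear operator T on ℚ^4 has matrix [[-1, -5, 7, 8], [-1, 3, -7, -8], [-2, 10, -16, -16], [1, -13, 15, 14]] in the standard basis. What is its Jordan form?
J = [[-2, 1, 0, 0], [0, -2, 0, 0], [0, 0, -2, 0], [0, 0, 0, 6]]

The characteristic polynomial is det(xI - A) = (x - 6)(x + 2)^3, so the eigenvalues are -2 (algebraic multiplicity 3), 6 (algebraic multiplicity 1).

For λ = -2: rank(A + 2I) = 2, rank((A + 2I)^2) = 1. The eigenspace has dimension 4 - 2 = 2, so there are 2 Jordan blocks; the rank sequence gives block sizes [2, 1].

For λ = 6: algebraic multiplicity 1 gives one 1×1 block.

Assembling the blocks gives the Jordan form J above.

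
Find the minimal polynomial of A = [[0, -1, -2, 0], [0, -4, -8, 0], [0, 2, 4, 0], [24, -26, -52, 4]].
The characteristic polynomial factors as x^3(x - 4). The minimal polynomial is ∏(x - λ)^{k_λ} where k_λ is the size of the largest Jordan block at λ.

For λ = 0: rank(A) = 2, and the largest Jordan block has size 2 (the smallest k with rank(A^k) = rank(A^(k+1))).
For λ = 4: rank(A - 4I) = 3, and the largest Jordan block has size 1 (the smallest k with rank((A - 4I)^k) = rank((A - 4I)^(k+1))).

So m_A(x) = x^2(x - 4).

m_A(x) = x^2(x - 4)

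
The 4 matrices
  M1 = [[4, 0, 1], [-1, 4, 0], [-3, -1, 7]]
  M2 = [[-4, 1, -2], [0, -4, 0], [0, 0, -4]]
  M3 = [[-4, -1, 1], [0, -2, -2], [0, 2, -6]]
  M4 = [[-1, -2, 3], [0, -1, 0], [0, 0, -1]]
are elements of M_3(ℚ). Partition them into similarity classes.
3 classes: {M1}, {M2, M3}, {M4}

Characteristic polynomials: χ_{M1} = (x - 5)^3, χ_{M2} = (x + 4)^3, χ_{M3} = (x + 4)^3, χ_{M4} = (x + 1)^3.

{M1}: invariant factors (x - 5)^3.

{M2, M3}: invariant factors x + 4, (x + 4)^2.

{M4}: invariant factors x + 1, (x + 1)^2.

Matrices are similar if and only if their invariant-factor lists agree; the partition into similarity classes is {M1}, {M2, M3}, {M4}.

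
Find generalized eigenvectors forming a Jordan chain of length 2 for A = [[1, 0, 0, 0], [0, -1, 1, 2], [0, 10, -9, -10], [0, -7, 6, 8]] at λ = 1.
v_1 = [[0, 0, -1, 1]]^T, v_2 = [[0, 1, 0, 1]]^T

We seek v_1 ∈ ker((A - I)^2) \ ker(A - I), then set v_{i+1} = (A - I) v_i.

One such chain is v_1 = [[0, 0, -1, 1]]^T, v_2 = [[0, 1, 0, 1]]^T. Check: (A - I) v_2 = [[0, 0, 0, 0]]^T = 0.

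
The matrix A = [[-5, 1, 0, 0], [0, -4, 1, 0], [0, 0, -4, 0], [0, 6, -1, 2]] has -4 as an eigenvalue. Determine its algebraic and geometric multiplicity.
The characteristic polynomial is (x - 2)(x + 4)^2(x + 5), so the factor x + 4 appears with exponent 2: the algebraic multiplicity is 2.

rank(A + 4I) = 3, so the eigenspace has dimension 4 - 3 = 1: the geometric multiplicity is 1.

Since 1 < 2, A is not diagonalizable.

algebraic multiplicity 2, geometric multiplicity 1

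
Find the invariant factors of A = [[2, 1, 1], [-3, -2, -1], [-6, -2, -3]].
The Jordan structure of A has elementary divisors (x + 1)^2, (x + 1). Arranging the block sizes at each eigenvalue in decreasing order and taking row products gives the invariant factors.

Invariant factors (smallest first, each dividing the next): x + 1, (x + 1)^2.

Check: the last factor (x + 1)^2 is the minimal polynomial, and the product (x + 1)^3 is the characteristic polynomial.

x + 1, (x + 1)^2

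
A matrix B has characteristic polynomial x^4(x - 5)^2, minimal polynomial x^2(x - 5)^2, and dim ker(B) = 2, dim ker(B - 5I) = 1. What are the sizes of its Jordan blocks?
Jordan blocks: (0, 2), (0, 2), (5, 2)

λ = 0: algebraic multiplicity 4 (exponent in χ_B), largest block size 2 (exponent in m_B), 2 blocks (geometric multiplicity). These force block sizes [2, 2].
λ = 5: algebraic multiplicity 2 (exponent in χ_B), largest block size 2 (exponent in m_B), 1 block (geometric multiplicity). This forces block sizes [2].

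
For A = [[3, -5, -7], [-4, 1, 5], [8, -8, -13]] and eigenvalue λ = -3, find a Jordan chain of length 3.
We seek v_1 ∈ ker((A + 3I)^3) \ ker((A + 3I)^2), then set v_{i+1} = (A + 3I) v_i.

One such chain is v_1 = [[1, 0, 1]]^T, v_2 = [[-1, 1, -2]]^T, v_3 = [[3, -2, 4]]^T. Check: (A + 3I) v_3 = [[0, 0, 0]]^T = 0.

v_1 = [[1, 0, 1]]^T, v_2 = [[-1, 1, -2]]^T, v_3 = [[3, -2, 4]]^T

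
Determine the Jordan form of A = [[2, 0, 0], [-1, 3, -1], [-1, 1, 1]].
J = [[2, 1, 0], [0, 2, 0], [0, 0, 2]]

The characteristic polynomial is det(xI - A) = (x - 2)^3, so the eigenvalues are 2 (algebraic multiplicity 3).

For λ = 2: rank(A - 2I) = 1, rank((A - 2I)^2) = 0. The eigenspace has dimension 3 - 1 = 2, so there are 2 Jordan blocks; the rank sequence gives block sizes [2, 1].

Assembling the blocks gives the Jordan form J above.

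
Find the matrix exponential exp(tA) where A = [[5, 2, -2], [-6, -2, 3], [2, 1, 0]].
e^{tA} = [[(4*t + 1)*e^{t}, 2*t*e^{t}, -2*t*e^{t}], [-6*t*e^{t}, (1 - 3*t)*e^{t}, 3*t*e^{t}], [2*t*e^{t}, t*e^{t}, (1 - t)*e^{t}]]

A has Jordan form J = [[1, 1, 0], [0, 1, 0], [0, 0, 1]] with A = PJP^{-1}, so e^{tA} = P e^{tJ} P^{-1}.

For a Jordan block J_k(λ), e^{tJ_k(λ)} = e^{λt} · (I + tN + t^2 N^2/2! + ... + t^{k-1} N^{k-1}/(k-1)!) where N is the nilpotent superdiagonal part.

Assembling the blocks and conjugating back gives the entries of e^{tA} as shown above.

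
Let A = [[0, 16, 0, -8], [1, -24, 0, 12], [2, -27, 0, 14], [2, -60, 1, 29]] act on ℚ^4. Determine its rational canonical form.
The invariant factors of A (the non-unit diagonal entries of the Smith normal form of xI - A over ℚ[x]) are (x - 2)^2(x^2 - x + 2), each dividing the next. The characteristic polynomial is their product, (x - 2)^2(x^2 - x + 2).

The rational canonical form is the block-diagonal matrix of companion matrices C(f_i):
R = [[0, 0, 0, -8], [1, 0, 0, 12], [0, 1, 0, -10], [0, 0, 1, 5]].

Note the characteristic polynomial does not split into linear factors over ℚ, so A has no Jordan form over ℚ; the rational canonical form exists over any field.

R = [[0, 0, 0, -8], [1, 0, 0, 12], [0, 1, 0, -10], [0, 0, 1, 5]]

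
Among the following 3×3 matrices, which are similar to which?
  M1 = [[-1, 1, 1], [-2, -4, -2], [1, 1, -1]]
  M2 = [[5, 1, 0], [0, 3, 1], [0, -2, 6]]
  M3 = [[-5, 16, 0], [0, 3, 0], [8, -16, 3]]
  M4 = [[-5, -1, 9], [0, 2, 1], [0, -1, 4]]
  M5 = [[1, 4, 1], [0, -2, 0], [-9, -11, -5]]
5 classes: {M1}, {M2}, {M3}, {M4}, {M5}

Characteristic polynomials: χ_{M1} = (x + 2)^3, χ_{M2} = (x - 5)^2(x - 4), χ_{M3} = (x - 3)^2(x + 5), χ_{M4} = (x - 3)^2(x + 5), χ_{M5} = (x + 2)^3.

{M1}: invariant factors x + 2, (x + 2)^2.

{M2}: invariant factors (x - 5)^2(x - 4).

{M3}: invariant factors x - 3, (x - 3)(x + 5).

{M4}: invariant factors (x - 3)^2(x + 5).

{M5}: invariant factors (x + 2)^3.

Matrices are similar if and only if their invariant-factor lists agree; the partition into similarity classes is {M1}, {M2}, {M3}, {M4}, {M5}.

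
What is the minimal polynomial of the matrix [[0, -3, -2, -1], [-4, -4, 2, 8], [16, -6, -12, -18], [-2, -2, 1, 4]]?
The characteristic polynomial factors as x(x + 4)^3. The minimal polynomial is ∏(x - λ)^{k_λ} where k_λ is the size of the largest Jordan block at λ.

For λ = -4: rank(A + 4I) = 3, and the largest Jordan block has size 3 (the smallest k with rank((A + 4I)^k) = rank((A + 4I)^(k+1))).
For λ = 0: rank(A) = 3, and the largest Jordan block has size 1 (the smallest k with rank(A^k) = rank(A^(k+1))).

So m_A(x) = x(x + 4)^3.

m_A(x) = x(x + 4)^3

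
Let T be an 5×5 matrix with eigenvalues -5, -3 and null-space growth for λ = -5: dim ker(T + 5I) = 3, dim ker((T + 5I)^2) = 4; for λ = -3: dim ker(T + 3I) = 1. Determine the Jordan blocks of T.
λ = -5: successive nullity increments [3, 1] count blocks of size ≥ k; block sizes are [2, 1, 1].
λ = -3: successive nullity increments [1] count blocks of size ≥ k; block sizes are [1].

Jordan blocks: (-5, 2), (-5, 1), (-5, 1), (-3, 1)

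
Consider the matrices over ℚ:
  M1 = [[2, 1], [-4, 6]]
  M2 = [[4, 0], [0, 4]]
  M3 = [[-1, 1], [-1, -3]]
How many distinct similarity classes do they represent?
Characteristic polynomials: χ_{M1} = (x - 4)^2, χ_{M2} = (x - 4)^2, χ_{M3} = (x + 2)^2.

{M1}: invariant factors (x - 4)^2.

{M2}: invariant factors x - 4, x - 4.

{M3}: invariant factors (x + 2)^2.

Matrices are similar if and only if their invariant-factor lists agree; the partition into similarity classes is {M1}, {M2}, {M3}.

3 classes: {M1}, {M2}, {M3}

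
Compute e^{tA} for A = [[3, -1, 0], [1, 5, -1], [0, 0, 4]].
A has Jordan form J = [[4, 1, 0], [0, 4, 1], [0, 0, 4]] with A = PJP^{-1}, so e^{tA} = P e^{tJ} P^{-1}.

For a Jordan block J_k(λ), e^{tJ_k(λ)} = e^{λt} · (I + tN + t^2 N^2/2! + ... + t^{k-1} N^{k-1}/(k-1)!) where N is the nilpotent superdiagonal part.

Assembling the blocks and conjugating back gives the entries of e^{tA} as shown above.

e^{tA} = [[(1 - t)*e^{4*t}, -t*e^{4*t}, t^2*e^{4*t}/2], [t*e^{4*t}, (t + 1)*e^{4*t}, t*(-t - 2)*e^{4*t}/2], [0, 0, e^{4*t}]]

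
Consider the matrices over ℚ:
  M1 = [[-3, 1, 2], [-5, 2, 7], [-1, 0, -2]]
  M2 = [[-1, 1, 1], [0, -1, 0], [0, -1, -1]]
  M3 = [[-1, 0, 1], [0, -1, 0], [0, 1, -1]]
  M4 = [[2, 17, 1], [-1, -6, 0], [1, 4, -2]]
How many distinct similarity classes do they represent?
2 classes: {M1, M2, M3}, {M4}

Characteristic polynomials: χ_{M1} = (x + 1)^3, χ_{M2} = (x + 1)^3, χ_{M3} = (x + 1)^3, χ_{M4} = (x + 2)^3.

{M1, M2, M3}: invariant factors (x + 1)^3.

{M4}: invariant factors (x + 2)^3.

Matrices are similar if and only if their invariant-factor lists agree; the partition into similarity classes is {M1, M2, M3}, {M4}.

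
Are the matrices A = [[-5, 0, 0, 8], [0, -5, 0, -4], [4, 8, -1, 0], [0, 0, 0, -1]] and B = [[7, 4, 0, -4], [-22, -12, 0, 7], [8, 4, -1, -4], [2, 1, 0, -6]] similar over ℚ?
Both have characteristic polynomial (x + 1)^2(x + 5)^2, but the minimal polynomial of A is (x + 1)(x + 5) while the minimal polynomial of B is (x + 1)(x + 5)^2. The minimal polynomial is a similarity invariant, so A and B are not similar.

No.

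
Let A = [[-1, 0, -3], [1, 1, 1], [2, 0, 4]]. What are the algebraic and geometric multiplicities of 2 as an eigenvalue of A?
The characteristic polynomial is (x - 2)(x - 1)^2, so the factor x - 2 appears with exponent 1: the algebraic multiplicity is 1.

rank(A - 2I) = 2, so the eigenspace has dimension 3 - 2 = 1: the geometric multiplicity is 1.

algebraic multiplicity 1, geometric multiplicity 1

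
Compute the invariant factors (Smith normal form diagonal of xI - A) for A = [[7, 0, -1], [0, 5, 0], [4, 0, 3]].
The Jordan structure of A has elementary divisors (x - 5)^2, (x - 5). Arranging the block sizes at each eigenvalue in decreasing order and taking row products gives the invariant factors.

Invariant factors (smallest first, each dividing the next): x - 5, (x - 5)^2.

Check: the last factor (x - 5)^2 is the minimal polynomial, and the product (x - 5)^3 is the characteristic polynomial.

x - 5, (x - 5)^2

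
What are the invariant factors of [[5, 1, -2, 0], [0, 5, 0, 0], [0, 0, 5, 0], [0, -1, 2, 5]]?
x - 5, x - 5, (x - 5)^2

The Jordan structure of A has elementary divisors (x - 5)^2, (x - 5), (x - 5). Arranging the block sizes at each eigenvalue in decreasing order and taking row products gives the invariant factors.

Invariant factors (smallest first, each dividing the next): x - 5, x - 5, (x - 5)^2.

Check: the last factor (x - 5)^2 is the minimal polynomial, and the product (x - 5)^4 is the characteristic polynomial.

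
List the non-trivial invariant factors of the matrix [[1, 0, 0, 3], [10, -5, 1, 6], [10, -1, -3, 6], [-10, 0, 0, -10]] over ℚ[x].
x + 4, (x + 4)^2(x + 5)

The Jordan structure of A has elementary divisors (x + 5), (x + 4)^2, (x + 4). Arranging the block sizes at each eigenvalue in decreasing order and taking row products gives the invariant factors.

Invariant factors (smallest first, each dividing the next): x + 4, (x + 4)^2(x + 5).

Check: the last factor (x + 4)^2(x + 5) is the minimal polynomial, and the product (x + 4)^3(x + 5) is the characteristic polynomial.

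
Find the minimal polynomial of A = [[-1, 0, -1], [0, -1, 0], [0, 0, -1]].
The characteristic polynomial factors as (x + 1)^3. The minimal polynomial is ∏(x - λ)^{k_λ} where k_λ is the size of the largest Jordan block at λ.

For λ = -1: rank(A + I) = 1, and the largest Jordan block has size 2 (the smallest k with rank((A + I)^k) = rank((A + I)^(k+1))).

So m_A(x) = (x + 1)^2.

m_A(x) = (x + 1)^2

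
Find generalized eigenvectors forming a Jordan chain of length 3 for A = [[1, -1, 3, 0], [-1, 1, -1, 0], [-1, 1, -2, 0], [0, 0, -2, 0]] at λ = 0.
v_1 = [[0, 1, 0, -2]]^T, v_2 = [[-1, 1, 1, 0]]^T, v_3 = [[1, 1, 0, -2]]^T

We seek v_1 ∈ ker(A^3) \ ker(A^2), then set v_{i+1} = A v_i.

One such chain is v_1 = [[0, 1, 0, -2]]^T, v_2 = [[-1, 1, 1, 0]]^T, v_3 = [[1, 1, 0, -2]]^T. Check: A v_3 = [[0, 0, 0, 0]]^T = 0.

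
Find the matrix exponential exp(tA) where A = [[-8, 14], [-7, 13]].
A has Jordan form J = [[-1, 0], [0, 6]] with A = PJP^{-1}, so e^{tA} = P e^{tJ} P^{-1}.

For a Jordan block J_k(λ), e^{tJ_k(λ)} = e^{λt} · (I + tN + t^2 N^2/2! + ... + t^{k-1} N^{k-1}/(k-1)!) where N is the nilpotent superdiagonal part.

Assembling the blocks and conjugating back gives the entries of e^{tA} as shown above.

e^{tA} = [[(2 - e^{7*t})*e^{-t}, (2*e^{7*t} - 2)*e^{-t}], [(1 - e^{7*t})*e^{-t}, (2*e^{7*t} - 1)*e^{-t}]]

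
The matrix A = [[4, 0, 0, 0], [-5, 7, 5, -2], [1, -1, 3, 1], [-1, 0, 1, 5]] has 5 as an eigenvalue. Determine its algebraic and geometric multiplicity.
algebraic multiplicity 3, geometric multiplicity 1

The characteristic polynomial is (x - 5)^3(x - 4), so the factor x - 5 appears with exponent 3: the algebraic multiplicity is 3.

rank(A - 5I) = 3, so the eigenspace has dimension 4 - 3 = 1: the geometric multiplicity is 1.

Since 1 < 3, A is not diagonalizable.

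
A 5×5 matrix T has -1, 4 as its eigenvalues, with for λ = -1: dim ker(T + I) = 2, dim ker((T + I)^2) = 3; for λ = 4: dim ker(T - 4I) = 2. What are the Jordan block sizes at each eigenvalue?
λ = -1: successive nullity increments [2, 1] count blocks of size ≥ k; block sizes are [2, 1].
λ = 4: successive nullity increments [2] count blocks of size ≥ k; block sizes are [1, 1].

Jordan blocks: (-1, 2), (-1, 1), (4, 1), (4, 1)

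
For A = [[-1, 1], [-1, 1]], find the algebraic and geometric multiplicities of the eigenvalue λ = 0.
The characteristic polynomial is x^2, so the factor x appears with exponent 2: the algebraic multiplicity is 2.

rank(A) = 1, so the eigenspace has dimension 2 - 1 = 1: the geometric multiplicity is 1.

Since 1 < 2, A is not diagonalizable.

algebraic multiplicity 2, geometric multiplicity 1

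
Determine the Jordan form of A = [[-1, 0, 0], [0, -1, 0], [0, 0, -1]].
The characteristic polynomial is det(xI - A) = (x + 1)^3, so the eigenvalues are -1 (algebraic multiplicity 3).

For λ = -1: rank(A + I) = 0. The eigenspace has dimension 3 - 0 = 3, so there are 3 Jordan blocks; the rank sequence gives block sizes [1, 1, 1].

Assembling the blocks gives the Jordan form J above.

J = [[-1, 0, 0], [0, -1, 0], [0, 0, -1]]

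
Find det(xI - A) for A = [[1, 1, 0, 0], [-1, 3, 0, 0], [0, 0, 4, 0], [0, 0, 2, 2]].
χ_A(x) = (x - 4)(x - 2)^3

xI - A = [[x - 1, -1, 0, 0], [1, x - 3, 0, 0], [0, 0, x - 4, 0], [0, 0, -2, x - 2]].

Expanding det(xI - A) along the first row:
det(xI - A) = + (x - 1)·det([[x - 3, 0, 0], [0, x - 4, 0], [0, -2, x - 2]]) - (-1)·det([[1, 0, 0], [0, x - 4, 0], [0, -2, x - 2]]) + (0)·det([[1, x - 3, 0], [0, 0, 0], [0, 0, x - 2]]) - (0)·det([[1, x - 3, 0], [0, 0, x - 4], [0, 0, -2]]).

Evaluating gives χ_A(x) = x^4 - 10x^3 + 36x^2 - 56x + 32 = (x - 4)(x - 2)^3.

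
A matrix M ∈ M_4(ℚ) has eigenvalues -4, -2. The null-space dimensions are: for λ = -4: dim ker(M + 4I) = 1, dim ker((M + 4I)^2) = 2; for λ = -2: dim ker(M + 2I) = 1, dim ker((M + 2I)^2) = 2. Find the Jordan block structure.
λ = -4: successive nullity increments [1, 1] count blocks of size ≥ k; block sizes are [2].
λ = -2: successive nullity increments [1, 1] count blocks of size ≥ k; block sizes are [2].

Jordan blocks: (-4, 2), (-2, 2)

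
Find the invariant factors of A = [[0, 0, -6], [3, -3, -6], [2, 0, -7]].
x + 3, (x + 3)(x + 4)

The Jordan structure of A has elementary divisors (x + 4), (x + 3), (x + 3). Arranging the block sizes at each eigenvalue in decreasing order and taking row products gives the invariant factors.

Invariant factors (smallest first, each dividing the next): x + 3, (x + 3)(x + 4).

Check: the last factor (x + 3)(x + 4) is the minimal polynomial, and the product (x + 3)^2(x + 4) is the characteristic polynomial.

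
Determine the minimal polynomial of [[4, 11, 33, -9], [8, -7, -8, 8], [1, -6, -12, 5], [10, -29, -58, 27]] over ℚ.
m_A(x) = (x - 5)^2(x - 1)^2

The characteristic polynomial factors as (x - 5)^2(x - 1)^2. The minimal polynomial is ∏(x - λ)^{k_λ} where k_λ is the size of the largest Jordan block at λ.

For λ = 1: rank(A - I) = 3, and the largest Jordan block has size 2 (the smallest k with rank((A - I)^k) = rank((A - I)^(k+1))).
For λ = 5: rank(A - 5I) = 3, and the largest Jordan block has size 2 (the smallest k with rank((A - 5I)^k) = rank((A - 5I)^(k+1))).

So m_A(x) = (x - 5)^2(x - 1)^2.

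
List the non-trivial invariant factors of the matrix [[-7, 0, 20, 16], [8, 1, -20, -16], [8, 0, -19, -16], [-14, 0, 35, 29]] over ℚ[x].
The Jordan structure of A has elementary divisors (x - 1)^2, (x - 1), (x - 1). Arranging the block sizes at each eigenvalue in decreasing order and taking row products gives the invariant factors.

Invariant factors (smallest first, each dividing the next): x - 1, x - 1, (x - 1)^2.

Check: the last factor (x - 1)^2 is the minimal polynomial, and the product (x - 1)^4 is the characteristic polynomial.

x - 1, x - 1, (x - 1)^2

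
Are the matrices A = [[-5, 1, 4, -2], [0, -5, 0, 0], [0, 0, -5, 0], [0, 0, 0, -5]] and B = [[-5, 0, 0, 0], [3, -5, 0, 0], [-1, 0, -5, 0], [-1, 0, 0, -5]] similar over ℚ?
Yes.

Two matrices over a field are similar if and only if they have the same invariant factors.

Both A and B have characteristic polynomial (x + 5)^4 and minimal polynomial (x + 5)^2. Computing further, both have invariant factors x + 5, x + 5, (x + 5)^2. Hence A and B are similar.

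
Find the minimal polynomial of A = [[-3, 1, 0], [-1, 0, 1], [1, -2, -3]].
m_A(x) = (x + 2)^3

The characteristic polynomial factors as (x + 2)^3. The minimal polynomial is ∏(x - λ)^{k_λ} where k_λ is the size of the largest Jordan block at λ.

For λ = -2: rank(A + 2I) = 2, and the largest Jordan block has size 3 (the smallest k with rank((A + 2I)^k) = rank((A + 2I)^(k+1))).

So m_A(x) = (x + 2)^3.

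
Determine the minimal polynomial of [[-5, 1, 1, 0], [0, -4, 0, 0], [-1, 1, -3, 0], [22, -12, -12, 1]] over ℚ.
The characteristic polynomial factors as (x - 1)(x + 4)^3. The minimal polynomial is ∏(x - λ)^{k_λ} where k_λ is the size of the largest Jordan block at λ.

For λ = -4: rank(A + 4I) = 2, and the largest Jordan block has size 2 (the smallest k with rank((A + 4I)^k) = rank((A + 4I)^(k+1))).
For λ = 1: rank(A - I) = 3, and the largest Jordan block has size 1 (the smallest k with rank((A - I)^k) = rank((A - I)^(k+1))).

So m_A(x) = (x - 1)(x + 4)^2.

m_A(x) = (x - 1)(x + 4)^2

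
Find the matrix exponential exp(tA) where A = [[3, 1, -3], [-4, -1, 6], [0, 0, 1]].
e^{tA} = [[(2*t + 1)*e^{t}, t*e^{t}, -3*t*e^{t}], [-4*t*e^{t}, (1 - 2*t)*e^{t}, 6*t*e^{t}], [0, 0, e^{t}]]

A has Jordan form J = [[1, 1, 0], [0, 1, 0], [0, 0, 1]] with A = PJP^{-1}, so e^{tA} = P e^{tJ} P^{-1}.

For a Jordan block J_k(λ), e^{tJ_k(λ)} = e^{λt} · (I + tN + t^2 N^2/2! + ... + t^{k-1} N^{k-1}/(k-1)!) where N is the nilpotent superdiagonal part.

Assembling the blocks and conjugating back gives the entries of e^{tA} as shown above.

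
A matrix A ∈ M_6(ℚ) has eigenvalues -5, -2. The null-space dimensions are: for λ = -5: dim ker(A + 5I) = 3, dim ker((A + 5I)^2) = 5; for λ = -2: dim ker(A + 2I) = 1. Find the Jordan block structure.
λ = -5: successive nullity increments [3, 2] count blocks of size ≥ k; block sizes are [2, 2, 1].
λ = -2: successive nullity increments [1] count blocks of size ≥ k; block sizes are [1].

Jordan blocks: (-5, 2), (-5, 2), (-5, 1), (-2, 1)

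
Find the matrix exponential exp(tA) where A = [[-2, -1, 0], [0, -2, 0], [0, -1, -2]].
e^{tA} = [[e^{-2*t}, -t*e^{-2*t}, 0], [0, e^{-2*t}, 0], [0, -t*e^{-2*t}, e^{-2*t}]]

A has Jordan form J = [[-2, 1, 0], [0, -2, 0], [0, 0, -2]] with A = PJP^{-1}, so e^{tA} = P e^{tJ} P^{-1}.

For a Jordan block J_k(λ), e^{tJ_k(λ)} = e^{λt} · (I + tN + t^2 N^2/2! + ... + t^{k-1} N^{k-1}/(k-1)!) where N is the nilpotent superdiagonal part.

Assembling the blocks and conjugating back gives the entries of e^{tA} as shown above.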